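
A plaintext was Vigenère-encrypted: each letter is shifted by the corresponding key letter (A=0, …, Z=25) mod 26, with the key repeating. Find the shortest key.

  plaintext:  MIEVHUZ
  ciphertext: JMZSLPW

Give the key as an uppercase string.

  i= 0: J-M = 23 → X
  i= 1: M-I =  4 → E
  i= 2: Z-E = 21 → V
  i= 3: S-V = 23 → X
  i= 4: L-H =  4 → E
  i= 5: P-U = 21 → V
  i= 6: W-Z = 23 → X
  shifts repeat with period 3: XEV

XEV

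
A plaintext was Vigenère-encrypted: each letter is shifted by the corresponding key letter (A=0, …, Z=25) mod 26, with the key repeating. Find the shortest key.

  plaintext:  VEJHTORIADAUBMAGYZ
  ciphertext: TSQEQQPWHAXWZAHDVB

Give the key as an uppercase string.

YOHXXC

  i= 0: T-V = 24 → Y
  i= 1: S-E = 14 → O
  i= 2: Q-J =  7 → H
  i= 3: E-H = 23 → X
  i= 4: Q-T = 23 → X
  i= 5: Q-O =  2 → C
  i= 6: P-R = 24 → Y
  i= 7: W-I = 14 → O
  i= 8: H-A =  7 → H
  i= 9: A-D = 23 → X
  i=10: X-A = 23 → X
  i=11: W-U =  2 → C
  i=12: Z-B = 24 → Y
  i=13: A-M = 14 → O
  i=14: H-A =  7 → H
  i=15: D-G = 23 → X
  i=16: V-Y = 23 → X
  i=17: B-Z =  2 → C
  shifts repeat with period 6: YOHXXC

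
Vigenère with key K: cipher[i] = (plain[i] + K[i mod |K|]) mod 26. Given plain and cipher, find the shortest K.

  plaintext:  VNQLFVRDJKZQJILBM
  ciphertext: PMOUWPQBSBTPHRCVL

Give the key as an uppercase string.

UZYJR

  i= 0: P-V = 20 → U
  i= 1: M-N = 25 → Z
  i= 2: O-Q = 24 → Y
  i= 3: U-L =  9 → J
  i= 4: W-F = 17 → R
  i= 5: P-V = 20 → U
  i= 6: Q-R = 25 → Z
  i= 7: B-D = 24 → Y
  i= 8: S-J =  9 → J
  i= 9: B-K = 17 → R
  i=10: T-Z = 20 → U
  i=11: P-Q = 25 → Z
  i=12: H-J = 24 → Y
  i=13: R-I =  9 → J
  i=14: C-L = 17 → R
  i=15: V-B = 20 → U
  i=16: L-M = 25 → Z
  shifts repeat with period 5: UZYJR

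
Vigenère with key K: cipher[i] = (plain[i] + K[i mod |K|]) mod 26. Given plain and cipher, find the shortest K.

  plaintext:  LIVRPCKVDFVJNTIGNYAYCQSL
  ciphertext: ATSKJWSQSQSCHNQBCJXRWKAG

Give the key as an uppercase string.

PLXTUUIV

  i= 0: A-L = 15 → P
  i= 1: T-I = 11 → L
  i= 2: S-V = 23 → X
  i= 3: K-R = 19 → T
  i= 4: J-P = 20 → U
  i= 5: W-C = 20 → U
  i= 6: S-K =  8 → I
  i= 7: Q-V = 21 → V
  i= 8: S-D = 15 → P
  i= 9: Q-F = 11 → L
  i=10: S-V = 23 → X
  i=11: C-J = 19 → T
  i=12: H-N = 20 → U
  i=13: N-T = 20 → U
  i=14: Q-I =  8 → I
  i=15: B-G = 21 → V
  i=16: C-N = 15 → P
  i=17: J-Y = 11 → L
  i=18: X-A = 23 → X
  i=19: R-Y = 19 → T
  i=20: W-C = 20 → U
  i=21: K-Q = 20 → U
  i=22: A-S =  8 → I
  i=23: G-L = 21 → V
  shifts repeat with period 8: PLXTUUIV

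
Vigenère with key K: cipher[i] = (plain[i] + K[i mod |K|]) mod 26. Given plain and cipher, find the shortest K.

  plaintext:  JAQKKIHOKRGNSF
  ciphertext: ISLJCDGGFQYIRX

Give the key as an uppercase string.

  i= 0: I-J = 25 → Z
  i= 1: S-A = 18 → S
  i= 2: L-Q = 21 → V
  i= 3: J-K = 25 → Z
  i= 4: C-K = 18 → S
  i= 5: D-I = 21 → V
  i= 6: G-H = 25 → Z
  i= 7: G-O = 18 → S
  i= 8: F-K = 21 → V
  i= 9: Q-R = 25 → Z
  i=10: Y-G = 18 → S
  i=11: I-N = 21 → V
  i=12: R-S = 25 → Z
  i=13: X-F = 18 → S
  shifts repeat with period 3: ZSV

ZSV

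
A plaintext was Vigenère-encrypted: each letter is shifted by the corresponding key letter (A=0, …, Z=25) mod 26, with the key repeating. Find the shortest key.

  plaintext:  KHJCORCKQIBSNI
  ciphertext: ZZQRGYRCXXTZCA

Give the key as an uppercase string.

  i= 0: Z-K = 15 → P
  i= 1: Z-H = 18 → S
  i= 2: Q-J =  7 → H
  i= 3: R-C = 15 → P
  i= 4: G-O = 18 → S
  i= 5: Y-R =  7 → H
  i= 6: R-C = 15 → P
  i= 7: C-K = 18 → S
  i= 8: X-Q =  7 → H
  i= 9: X-I = 15 → P
  i=10: T-B = 18 → S
  i=11: Z-S =  7 → H
  i=12: C-N = 15 → P
  i=13: A-I = 18 → S
  shifts repeat with period 3: PSH

PSH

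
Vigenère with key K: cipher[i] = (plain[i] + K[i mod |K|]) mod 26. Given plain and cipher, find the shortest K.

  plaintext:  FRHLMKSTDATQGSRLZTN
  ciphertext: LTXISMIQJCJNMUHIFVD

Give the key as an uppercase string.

GCQX

  i= 0: L-F =  6 → G
  i= 1: T-R =  2 → C
  i= 2: X-H = 16 → Q
  i= 3: I-L = 23 → X
  i= 4: S-M =  6 → G
  i= 5: M-K =  2 → C
  i= 6: I-S = 16 → Q
  i= 7: Q-T = 23 → X
  i= 8: J-D =  6 → G
  i= 9: C-A =  2 → C
  i=10: J-T = 16 → Q
  i=11: N-Q = 23 → X
  i=12: M-G =  6 → G
  i=13: U-S =  2 → C
  i=14: H-R = 16 → Q
  i=15: I-L = 23 → X
  i=16: F-Z =  6 → G
  i=17: V-T =  2 → C
  i=18: D-N = 16 → Q
  shifts repeat with period 4: GCQX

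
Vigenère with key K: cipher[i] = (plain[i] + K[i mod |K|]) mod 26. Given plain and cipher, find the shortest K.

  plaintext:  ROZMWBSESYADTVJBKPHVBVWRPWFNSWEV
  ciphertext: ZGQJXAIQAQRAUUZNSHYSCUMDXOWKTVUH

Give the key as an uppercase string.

ISRXBZQM

  i= 0: Z-R =  8 → I
  i= 1: G-O = 18 → S
  i= 2: Q-Z = 17 → R
  i= 3: J-M = 23 → X
  i= 4: X-W =  1 → B
  i= 5: A-B = 25 → Z
  i= 6: I-S = 16 → Q
  i= 7: Q-E = 12 → M
  i= 8: A-S =  8 → I
  i= 9: Q-Y = 18 → S
  i=10: R-A = 17 → R
  i=11: A-D = 23 → X
  i=12: U-T =  1 → B
  i=13: U-V = 25 → Z
  i=14: Z-J = 16 → Q
  i=15: N-B = 12 → M
  i=16: S-K =  8 → I
  i=17: H-P = 18 → S
  i=18: Y-H = 17 → R
  i=19: S-V = 23 → X
  i=20: C-B =  1 → B
  i=21: U-V = 25 → Z
  i=22: M-W = 16 → Q
  i=23: D-R = 12 → M
  i=24: X-P =  8 → I
  i=25: O-W = 18 → S
  i=26: W-F = 17 → R
  i=27: K-N = 23 → X
  i=28: T-S =  1 → B
  i=29: V-W = 25 → Z
  i=30: U-E = 16 → Q
  i=31: H-V = 12 → M
  shifts repeat with period 8: ISRXBZQM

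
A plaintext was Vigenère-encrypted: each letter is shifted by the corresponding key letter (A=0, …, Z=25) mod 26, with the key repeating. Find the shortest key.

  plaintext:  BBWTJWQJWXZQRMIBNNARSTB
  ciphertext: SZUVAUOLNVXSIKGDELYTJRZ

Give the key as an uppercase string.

  i= 0: S-B = 17 → R
  i= 1: Z-B = 24 → Y
  i= 2: U-W = 24 → Y
  i= 3: V-T =  2 → C
  i= 4: A-J = 17 → R
  i= 5: U-W = 24 → Y
  i= 6: O-Q = 24 → Y
  i= 7: L-J =  2 → C
  i= 8: N-W = 17 → R
  i= 9: V-X = 24 → Y
  i=10: X-Z = 24 → Y
  i=11: S-Q =  2 → C
  i=12: I-R = 17 → R
  i=13: K-M = 24 → Y
  i=14: G-I = 24 → Y
  i=15: D-B =  2 → C
  i=16: E-N = 17 → R
  i=17: L-N = 24 → Y
  i=18: Y-A = 24 → Y
  i=19: T-R =  2 → C
  i=20: J-S = 17 → R
  i=21: R-T = 24 → Y
  i=22: Z-B = 24 → Y
  shifts repeat with period 4: RYYC

RYYC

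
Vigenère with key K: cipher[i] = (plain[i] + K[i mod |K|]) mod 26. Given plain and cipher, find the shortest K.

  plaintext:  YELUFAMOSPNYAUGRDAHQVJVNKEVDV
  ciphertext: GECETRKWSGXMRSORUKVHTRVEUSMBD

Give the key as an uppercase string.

  i= 0: G-Y =  8 → I
  i= 1: E-E =  0 → A
  i= 2: C-L = 17 → R
  i= 3: E-U = 10 → K
  i= 4: T-F = 14 → O
  i= 5: R-A = 17 → R
  i= 6: K-M = 24 → Y
  i= 7: W-O =  8 → I
  i= 8: S-S =  0 → A
  i= 9: G-P = 17 → R
  i=10: X-N = 10 → K
  i=11: M-Y = 14 → O
  i=12: R-A = 17 → R
  i=13: S-U = 24 → Y
  i=14: O-G =  8 → I
  i=15: R-R =  0 → A
  i=16: U-D = 17 → R
  i=17: K-A = 10 → K
  i=18: V-H = 14 → O
  i=19: H-Q = 17 → R
  i=20: T-V = 24 → Y
  i=21: R-J =  8 → I
  i=22: V-V =  0 → A
  i=23: E-N = 17 → R
  i=24: U-K = 10 → K
  i=25: S-E = 14 → O
  i=26: M-V = 17 → R
  i=27: B-D = 24 → Y
  i=28: D-V =  8 → I
  shifts repeat with period 7: IARKORY

IARKORY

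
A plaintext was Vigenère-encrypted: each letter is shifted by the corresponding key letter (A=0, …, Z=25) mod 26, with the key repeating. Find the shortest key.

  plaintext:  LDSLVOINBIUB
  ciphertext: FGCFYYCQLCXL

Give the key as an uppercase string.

UDK

  i= 0: F-L = 20 → U
  i= 1: G-D =  3 → D
  i= 2: C-S = 10 → K
  i= 3: F-L = 20 → U
  i= 4: Y-V =  3 → D
  i= 5: Y-O = 10 → K
  i= 6: C-I = 20 → U
  i= 7: Q-N =  3 → D
  i= 8: L-B = 10 → K
  i= 9: C-I = 20 → U
  i=10: X-U =  3 → D
  i=11: L-B = 10 → K
  shifts repeat with period 3: UDK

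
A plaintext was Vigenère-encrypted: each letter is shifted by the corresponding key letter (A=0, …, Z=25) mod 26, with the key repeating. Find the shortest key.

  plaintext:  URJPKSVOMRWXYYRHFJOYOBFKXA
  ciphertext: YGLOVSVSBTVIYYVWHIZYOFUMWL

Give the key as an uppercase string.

  i= 0: Y-U =  4 → E
  i= 1: G-R = 15 → P
  i= 2: L-J =  2 → C
  i= 3: O-P = 25 → Z
  i= 4: V-K = 11 → L
  i= 5: S-S =  0 → A
  i= 6: V-V =  0 → A
  i= 7: S-O =  4 → E
  i= 8: B-M = 15 → P
  i= 9: T-R =  2 → C
  i=10: V-W = 25 → Z
  i=11: I-X = 11 → L
  i=12: Y-Y =  0 → A
  i=13: Y-Y =  0 → A
  i=14: V-R =  4 → E
  i=15: W-H = 15 → P
  i=16: H-F =  2 → C
  i=17: I-J = 25 → Z
  i=18: Z-O = 11 → L
  i=19: Y-Y =  0 → A
  i=20: O-O =  0 → A
  i=21: F-B =  4 → E
  i=22: U-F = 15 → P
  i=23: M-K =  2 → C
  i=24: W-X = 25 → Z
  i=25: L-A = 11 → L
  shifts repeat with period 7: EPCZLAA

EPCZLAA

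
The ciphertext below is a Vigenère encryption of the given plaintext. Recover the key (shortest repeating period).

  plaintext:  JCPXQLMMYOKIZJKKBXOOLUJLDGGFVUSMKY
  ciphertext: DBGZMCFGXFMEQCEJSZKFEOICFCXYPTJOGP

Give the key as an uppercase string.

  i= 0: D-J = 20 → U
  i= 1: B-C = 25 → Z
  i= 2: G-P = 17 → R
  i= 3: Z-X =  2 → C
  i= 4: M-Q = 22 → W
  i= 5: C-L = 17 → R
  i= 6: F-M = 19 → T
  i= 7: G-M = 20 → U
  i= 8: X-Y = 25 → Z
  i= 9: F-O = 17 → R
  i=10: M-K =  2 → C
  i=11: E-I = 22 → W
  i=12: Q-Z = 17 → R
  i=13: C-J = 19 → T
  i=14: E-K = 20 → U
  i=15: J-K = 25 → Z
  i=16: S-B = 17 → R
  i=17: Z-X =  2 → C
  i=18: K-O = 22 → W
  i=19: F-O = 17 → R
  i=20: E-L = 19 → T
  i=21: O-U = 20 → U
  i=22: I-J = 25 → Z
  i=23: C-L = 17 → R
  i=24: F-D =  2 → C
  i=25: C-G = 22 → W
  i=26: X-G = 17 → R
  i=27: Y-F = 19 → T
  i=28: P-V = 20 → U
  i=29: T-U = 25 → Z
  i=30: J-S = 17 → R
  i=31: O-M =  2 → C
  i=32: G-K = 22 → W
  i=33: P-Y = 17 → R
  shifts repeat with period 7: UZRCWRT

UZRCWRT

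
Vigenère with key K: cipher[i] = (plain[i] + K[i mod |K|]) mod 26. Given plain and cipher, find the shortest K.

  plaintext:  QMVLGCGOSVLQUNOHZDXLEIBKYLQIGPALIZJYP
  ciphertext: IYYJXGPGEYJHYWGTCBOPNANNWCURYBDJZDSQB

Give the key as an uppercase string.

SMDYREJ

  i= 0: I-Q = 18 → S
  i= 1: Y-M = 12 → M
  i= 2: Y-V =  3 → D
  i= 3: J-L = 24 → Y
  i= 4: X-G = 17 → R
  i= 5: G-C =  4 → E
  i= 6: P-G =  9 → J
  i= 7: G-O = 18 → S
  i= 8: E-S = 12 → M
  i= 9: Y-V =  3 → D
  i=10: J-L = 24 → Y
  i=11: H-Q = 17 → R
  i=12: Y-U =  4 → E
  i=13: W-N =  9 → J
  i=14: G-O = 18 → S
  i=15: T-H = 12 → M
  i=16: C-Z =  3 → D
  i=17: B-D = 24 → Y
  i=18: O-X = 17 → R
  i=19: P-L =  4 → E
  i=20: N-E =  9 → J
  i=21: A-I = 18 → S
  i=22: N-B = 12 → M
  i=23: N-K =  3 → D
  i=24: W-Y = 24 → Y
  i=25: C-L = 17 → R
  i=26: U-Q =  4 → E
  i=27: R-I =  9 → J
  i=28: Y-G = 18 → S
  i=29: B-P = 12 → M
  i=30: D-A =  3 → D
  i=31: J-L = 24 → Y
  i=32: Z-I = 17 → R
  i=33: D-Z =  4 → E
  i=34: S-J =  9 → J
  i=35: Q-Y = 18 → S
  i=36: B-P = 12 → M
  shifts repeat with period 7: SMDYREJ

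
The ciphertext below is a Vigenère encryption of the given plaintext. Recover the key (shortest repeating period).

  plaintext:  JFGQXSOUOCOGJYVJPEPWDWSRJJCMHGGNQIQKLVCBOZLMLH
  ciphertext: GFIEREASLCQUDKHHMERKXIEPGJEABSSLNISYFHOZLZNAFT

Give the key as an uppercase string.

  i= 0: G-J = 23 → X
  i= 1: F-F =  0 → A
  i= 2: I-G =  2 → C
  i= 3: E-Q = 14 → O
  i= 4: R-X = 20 → U
  i= 5: E-S = 12 → M
  i= 6: A-O = 12 → M
  i= 7: S-U = 24 → Y
  i= 8: L-O = 23 → X
  i= 9: C-C =  0 → A
  i=10: Q-O =  2 → C
  i=11: U-G = 14 → O
  i=12: D-J = 20 → U
  i=13: K-Y = 12 → M
  i=14: H-V = 12 → M
  i=15: H-J = 24 → Y
  i=16: M-P = 23 → X
  i=17: E-E =  0 → A
  i=18: R-P =  2 → C
  i=19: K-W = 14 → O
  i=20: X-D = 20 → U
  i=21: I-W = 12 → M
  i=22: E-S = 12 → M
  i=23: P-R = 24 → Y
  i=24: G-J = 23 → X
  i=25: J-J =  0 → A
  i=26: E-C =  2 → C
  i=27: A-M = 14 → O
  i=28: B-H = 20 → U
  i=29: S-G = 12 → M
  i=30: S-G = 12 → M
  i=31: L-N = 24 → Y
  i=32: N-Q = 23 → X
  i=33: I-I =  0 → A
  i=34: S-Q =  2 → C
  i=35: Y-K = 14 → O
  i=36: F-L = 20 → U
  i=37: H-V = 12 → M
  i=38: O-C = 12 → M
  i=39: Z-B = 24 → Y
  i=40: L-O = 23 → X
  i=41: Z-Z =  0 → A
  i=42: N-L =  2 → C
  i=43: A-M = 14 → O
  i=44: F-L = 20 → U
  i=45: T-H = 12 → M
  shifts repeat with period 8: XACOUMMY

XACOUMMY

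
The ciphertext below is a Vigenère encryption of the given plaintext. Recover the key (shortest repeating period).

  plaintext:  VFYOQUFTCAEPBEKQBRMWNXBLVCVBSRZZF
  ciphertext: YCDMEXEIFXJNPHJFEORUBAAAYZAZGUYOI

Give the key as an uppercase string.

  i= 0: Y-V =  3 → D
  i= 1: C-F = 23 → X
  i= 2: D-Y =  5 → F
  i= 3: M-O = 24 → Y
  i= 4: E-Q = 14 → O
  i= 5: X-U =  3 → D
  i= 6: E-F = 25 → Z
  i= 7: I-T = 15 → P
  i= 8: F-C =  3 → D
  i= 9: X-A = 23 → X
  i=10: J-E =  5 → F
  i=11: N-P = 24 → Y
  i=12: P-B = 14 → O
  i=13: H-E =  3 → D
  i=14: J-K = 25 → Z
  i=15: F-Q = 15 → P
  i=16: E-B =  3 → D
  i=17: O-R = 23 → X
  i=18: R-M =  5 → F
  i=19: U-W = 24 → Y
  i=20: B-N = 14 → O
  i=21: A-X =  3 → D
  i=22: A-B = 25 → Z
  i=23: A-L = 15 → P
  i=24: Y-V =  3 → D
  i=25: Z-C = 23 → X
  i=26: A-V =  5 → F
  i=27: Z-B = 24 → Y
  i=28: G-S = 14 → O
  i=29: U-R =  3 → D
  i=30: Y-Z = 25 → Z
  i=31: O-Z = 15 → P
  i=32: I-F =  3 → D
  shifts repeat with period 8: DXFYODZP

DXFYODZP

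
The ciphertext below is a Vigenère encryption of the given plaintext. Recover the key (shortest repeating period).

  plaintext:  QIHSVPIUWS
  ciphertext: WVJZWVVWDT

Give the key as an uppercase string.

  i= 0: W-Q =  6 → G
  i= 1: V-I = 13 → N
  i= 2: J-H =  2 → C
  i= 3: Z-S =  7 → H
  i= 4: W-V =  1 → B
  i= 5: V-P =  6 → G
  i= 6: V-I = 13 → N
  i= 7: W-U =  2 → C
  i= 8: D-W =  7 → H
  i= 9: T-S =  1 → B
  shifts repeat with period 5: GNCHB

GNCHB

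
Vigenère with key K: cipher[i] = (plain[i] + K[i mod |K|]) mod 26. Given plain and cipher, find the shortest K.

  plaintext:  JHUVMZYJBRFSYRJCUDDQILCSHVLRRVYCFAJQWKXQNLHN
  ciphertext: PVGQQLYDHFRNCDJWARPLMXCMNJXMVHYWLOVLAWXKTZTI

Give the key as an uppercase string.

  i= 0: P-J =  6 → G
  i= 1: V-H = 14 → O
  i= 2: G-U = 12 → M
  i= 3: Q-V = 21 → V
  i= 4: Q-M =  4 → E
  i= 5: L-Z = 12 → M
  i= 6: Y-Y =  0 → A
  i= 7: D-J = 20 → U
  i= 8: H-B =  6 → G
  i= 9: F-R = 14 → O
  i=10: R-F = 12 → M
  i=11: N-S = 21 → V
  i=12: C-Y =  4 → E
  i=13: D-R = 12 → M
  i=14: J-J =  0 → A
  i=15: W-C = 20 → U
  i=16: A-U =  6 → G
  i=17: R-D = 14 → O
  i=18: P-D = 12 → M
  i=19: L-Q = 21 → V
  i=20: M-I =  4 → E
  i=21: X-L = 12 → M
  i=22: C-C =  0 → A
  i=23: M-S = 20 → U
  i=24: N-H =  6 → G
  i=25: J-V = 14 → O
  i=26: X-L = 12 → M
  i=27: M-R = 21 → V
  i=28: V-R =  4 → E
  i=29: H-V = 12 → M
  i=30: Y-Y =  0 → A
  i=31: W-C = 20 → U
  i=32: L-F =  6 → G
  i=33: O-A = 14 → O
  i=34: V-J = 12 → M
  i=35: L-Q = 21 → V
  i=36: A-W =  4 → E
  i=37: W-K = 12 → M
  i=38: X-X =  0 → A
  i=39: K-Q = 20 → U
  i=40: T-N =  6 → G
  i=41: Z-L = 14 → O
  i=42: T-H = 12 → M
  i=43: I-N = 21 → V
  shifts repeat with period 8: GOMVEMAU

GOMVEMAU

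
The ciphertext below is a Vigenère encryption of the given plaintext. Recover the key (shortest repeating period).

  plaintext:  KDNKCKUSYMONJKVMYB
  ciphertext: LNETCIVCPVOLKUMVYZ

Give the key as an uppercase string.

  i= 0: L-K =  1 → B
  i= 1: N-D = 10 → K
  i= 2: E-N = 17 → R
  i= 3: T-K =  9 → J
  i= 4: C-C =  0 → A
  i= 5: I-K = 24 → Y
  i= 6: V-U =  1 → B
  i= 7: C-S = 10 → K
  i= 8: P-Y = 17 → R
  i= 9: V-M =  9 → J
  i=10: O-O =  0 → A
  i=11: L-N = 24 → Y
  i=12: K-J =  1 → B
  i=13: U-K = 10 → K
  i=14: M-V = 17 → R
  i=15: V-M =  9 → J
  i=16: Y-Y =  0 → A
  i=17: Z-B = 24 → Y
  shifts repeat with period 6: BKRJAY

BKRJAY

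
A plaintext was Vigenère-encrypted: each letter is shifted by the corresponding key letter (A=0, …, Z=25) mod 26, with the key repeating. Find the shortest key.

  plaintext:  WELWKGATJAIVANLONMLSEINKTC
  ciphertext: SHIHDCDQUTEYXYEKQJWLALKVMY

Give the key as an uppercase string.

WDXLT

  i= 0: S-W = 22 → W
  i= 1: H-E =  3 → D
  i= 2: I-L = 23 → X
  i= 3: H-W = 11 → L
  i= 4: D-K = 19 → T
  i= 5: C-G = 22 → W
  i= 6: D-A =  3 → D
  i= 7: Q-T = 23 → X
  i= 8: U-J = 11 → L
  i= 9: T-A = 19 → T
  i=10: E-I = 22 → W
  i=11: Y-V =  3 → D
  i=12: X-A = 23 → X
  i=13: Y-N = 11 → L
  i=14: E-L = 19 → T
  i=15: K-O = 22 → W
  i=16: Q-N =  3 → D
  i=17: J-M = 23 → X
  i=18: W-L = 11 → L
  i=19: L-S = 19 → T
  i=20: A-E = 22 → W
  i=21: L-I =  3 → D
  i=22: K-N = 23 → X
  i=23: V-K = 11 → L
  i=24: M-T = 19 → T
  i=25: Y-C = 22 → W
  shifts repeat with period 5: WDXLT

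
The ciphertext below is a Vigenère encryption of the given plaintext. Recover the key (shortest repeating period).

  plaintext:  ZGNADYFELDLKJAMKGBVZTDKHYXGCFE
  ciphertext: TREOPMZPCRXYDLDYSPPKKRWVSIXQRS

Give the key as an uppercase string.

  i= 0: T-Z = 20 → U
  i= 1: R-G = 11 → L
  i= 2: E-N = 17 → R
  i= 3: O-A = 14 → O
  i= 4: P-D = 12 → M
  i= 5: M-Y = 14 → O
  i= 6: Z-F = 20 → U
  i= 7: P-E = 11 → L
  i= 8: C-L = 17 → R
  i= 9: R-D = 14 → O
  i=10: X-L = 12 → M
  i=11: Y-K = 14 → O
  i=12: D-J = 20 → U
  i=13: L-A = 11 → L
  i=14: D-M = 17 → R
  i=15: Y-K = 14 → O
  i=16: S-G = 12 → M
  i=17: P-B = 14 → O
  i=18: P-V = 20 → U
  i=19: K-Z = 11 → L
  i=20: K-T = 17 → R
  i=21: R-D = 14 → O
  i=22: W-K = 12 → M
  i=23: V-H = 14 → O
  i=24: S-Y = 20 → U
  i=25: I-X = 11 → L
  i=26: X-G = 17 → R
  i=27: Q-C = 14 → O
  i=28: R-F = 12 → M
  i=29: S-E = 14 → O
  shifts repeat with period 6: ULROMO

ULROMO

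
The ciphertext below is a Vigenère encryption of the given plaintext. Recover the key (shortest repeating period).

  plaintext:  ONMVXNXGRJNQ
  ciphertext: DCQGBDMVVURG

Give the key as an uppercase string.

  i= 0: D-O = 15 → P
  i= 1: C-N = 15 → P
  i= 2: Q-M =  4 → E
  i= 3: G-V = 11 → L
  i= 4: B-X =  4 → E
  i= 5: D-N = 16 → Q
  i= 6: M-X = 15 → P
  i= 7: V-G = 15 → P
  i= 8: V-R =  4 → E
  i= 9: U-J = 11 → L
  i=10: R-N =  4 → E
  i=11: G-Q = 16 → Q
  shifts repeat with period 6: PPELEQ

PPELEQ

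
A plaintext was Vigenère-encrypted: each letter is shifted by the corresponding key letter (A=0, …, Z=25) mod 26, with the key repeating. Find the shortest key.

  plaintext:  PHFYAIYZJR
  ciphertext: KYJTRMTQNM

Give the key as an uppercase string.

  i= 0: K-P = 21 → V
  i= 1: Y-H = 17 → R
  i= 2: J-F =  4 → E
  i= 3: T-Y = 21 → V
  i= 4: R-A = 17 → R
  i= 5: M-I =  4 → E
  i= 6: T-Y = 21 → V
  i= 7: Q-Z = 17 → R
  i= 8: N-J =  4 → E
  i= 9: M-R = 21 → V
  shifts repeat with period 3: VRE

VRE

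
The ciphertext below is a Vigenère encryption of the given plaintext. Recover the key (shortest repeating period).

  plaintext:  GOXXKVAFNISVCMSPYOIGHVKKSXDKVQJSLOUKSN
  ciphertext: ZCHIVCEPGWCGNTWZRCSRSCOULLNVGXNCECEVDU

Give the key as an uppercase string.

  i= 0: Z-G = 19 → T
  i= 1: C-O = 14 → O
  i= 2: H-X = 10 → K
  i= 3: I-X = 11 → L
  i= 4: V-K = 11 → L
  i= 5: C-V =  7 → H
  i= 6: E-A =  4 → E
  i= 7: P-F = 10 → K
  i= 8: G-N = 19 → T
  i= 9: W-I = 14 → O
  i=10: C-S = 10 → K
  i=11: G-V = 11 → L
  i=12: N-C = 11 → L
  i=13: T-M =  7 → H
  i=14: W-S =  4 → E
  i=15: Z-P = 10 → K
  i=16: R-Y = 19 → T
  i=17: C-O = 14 → O
  i=18: S-I = 10 → K
  i=19: R-G = 11 → L
  i=20: S-H = 11 → L
  i=21: C-V =  7 → H
  i=22: O-K =  4 → E
  i=23: U-K = 10 → K
  i=24: L-S = 19 → T
  i=25: L-X = 14 → O
  i=26: N-D = 10 → K
  i=27: V-K = 11 → L
  i=28: G-V = 11 → L
  i=29: X-Q =  7 → H
  i=30: N-J =  4 → E
  i=31: C-S = 10 → K
  i=32: E-L = 19 → T
  i=33: C-O = 14 → O
  i=34: E-U = 10 → K
  i=35: V-K = 11 → L
  i=36: D-S = 11 → L
  i=37: U-N =  7 → H
  shifts repeat with period 8: TOKLLHEK

TOKLLHEK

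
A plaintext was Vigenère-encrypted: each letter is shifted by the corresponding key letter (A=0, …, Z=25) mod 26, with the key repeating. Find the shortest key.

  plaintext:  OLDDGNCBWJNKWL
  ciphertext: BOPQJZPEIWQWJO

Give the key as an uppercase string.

  i= 0: B-O = 13 → N
  i= 1: O-L =  3 → D
  i= 2: P-D = 12 → M
  i= 3: Q-D = 13 → N
  i= 4: J-G =  3 → D
  i= 5: Z-N = 12 → M
  i= 6: P-C = 13 → N
  i= 7: E-B =  3 → D
  i= 8: I-W = 12 → M
  i= 9: W-J = 13 → N
  i=10: Q-N =  3 → D
  i=11: W-K = 12 → M
  i=12: J-W = 13 → N
  i=13: O-L =  3 → D
  shifts repeat with period 3: NDM

NDM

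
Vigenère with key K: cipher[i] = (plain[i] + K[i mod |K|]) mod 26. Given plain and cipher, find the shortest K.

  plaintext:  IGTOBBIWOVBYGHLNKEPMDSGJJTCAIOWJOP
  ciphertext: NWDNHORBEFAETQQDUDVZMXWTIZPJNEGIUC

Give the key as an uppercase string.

  i= 0: N-I =  5 → F
  i= 1: W-G = 16 → Q
  i= 2: D-T = 10 → K
  i= 3: N-O = 25 → Z
  i= 4: H-B =  6 → G
  i= 5: O-B = 13 → N
  i= 6: R-I =  9 → J
  i= 7: B-W =  5 → F
  i= 8: E-O = 16 → Q
  i= 9: F-V = 10 → K
  i=10: A-B = 25 → Z
  i=11: E-Y =  6 → G
  i=12: T-G = 13 → N
  i=13: Q-H =  9 → J
  i=14: Q-L =  5 → F
  i=15: D-N = 16 → Q
  i=16: U-K = 10 → K
  i=17: D-E = 25 → Z
  i=18: V-P =  6 → G
  i=19: Z-M = 13 → N
  i=20: M-D =  9 → J
  i=21: X-S =  5 → F
  i=22: W-G = 16 → Q
  i=23: T-J = 10 → K
  i=24: I-J = 25 → Z
  i=25: Z-T =  6 → G
  i=26: P-C = 13 → N
  i=27: J-A =  9 → J
  i=28: N-I =  5 → F
  i=29: E-O = 16 → Q
  i=30: G-W = 10 → K
  i=31: I-J = 25 → Z
  i=32: U-O =  6 → G
  i=33: C-P = 13 → N
  shifts repeat with period 7: FQKZGNJ

FQKZGNJ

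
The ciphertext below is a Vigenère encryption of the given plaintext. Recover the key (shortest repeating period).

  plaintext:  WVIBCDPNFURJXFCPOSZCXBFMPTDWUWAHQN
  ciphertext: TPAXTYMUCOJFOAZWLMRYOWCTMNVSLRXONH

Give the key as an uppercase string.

  i= 0: T-W = 23 → X
  i= 1: P-V = 20 → U
  i= 2: A-I = 18 → S
  i= 3: X-B = 22 → W
  i= 4: T-C = 17 → R
  i= 5: Y-D = 21 → V
  i= 6: M-P = 23 → X
  i= 7: U-N =  7 → H
  i= 8: C-F = 23 → X
  i= 9: O-U = 20 → U
  i=10: J-R = 18 → S
  i=11: F-J = 22 → W
  i=12: O-X = 17 → R
  i=13: A-F = 21 → V
  i=14: Z-C = 23 → X
  i=15: W-P =  7 → H
  i=16: L-O = 23 → X
  i=17: M-S = 20 → U
  i=18: R-Z = 18 → S
  i=19: Y-C = 22 → W
  i=20: O-X = 17 → R
  i=21: W-B = 21 → V
  i=22: C-F = 23 → X
  i=23: T-M =  7 → H
  i=24: M-P = 23 → X
  i=25: N-T = 20 → U
  i=26: V-D = 18 → S
  i=27: S-W = 22 → W
  i=28: L-U = 17 → R
  i=29: R-W = 21 → V
  i=30: X-A = 23 → X
  i=31: O-H =  7 → H
  i=32: N-Q = 23 → X
  i=33: H-N = 20 → U
  shifts repeat with period 8: XUSWRVXH

XUSWRVXH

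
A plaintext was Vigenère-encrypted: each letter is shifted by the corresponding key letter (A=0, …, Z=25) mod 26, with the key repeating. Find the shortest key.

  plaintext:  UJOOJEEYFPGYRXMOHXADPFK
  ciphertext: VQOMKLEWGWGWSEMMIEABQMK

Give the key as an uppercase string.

BHAY

  i= 0: V-U =  1 → B
  i= 1: Q-J =  7 → H
  i= 2: O-O =  0 → A
  i= 3: M-O = 24 → Y
  i= 4: K-J =  1 → B
  i= 5: L-E =  7 → H
  i= 6: E-E =  0 → A
  i= 7: W-Y = 24 → Y
  i= 8: G-F =  1 → B
  i= 9: W-P =  7 → H
  i=10: G-G =  0 → A
  i=11: W-Y = 24 → Y
  i=12: S-R =  1 → B
  i=13: E-X =  7 → H
  i=14: M-M =  0 → A
  i=15: M-O = 24 → Y
  i=16: I-H =  1 → B
  i=17: E-X =  7 → H
  i=18: A-A =  0 → A
  i=19: B-D = 24 → Y
  i=20: Q-P =  1 → B
  i=21: M-F =  7 → H
  i=22: K-K =  0 → A
  shifts repeat with period 4: BHAY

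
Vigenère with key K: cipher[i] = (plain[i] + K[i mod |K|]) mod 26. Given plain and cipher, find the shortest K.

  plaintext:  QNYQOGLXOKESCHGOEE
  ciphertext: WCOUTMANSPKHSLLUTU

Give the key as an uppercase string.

  i= 0: W-Q =  6 → G
  i= 1: C-N = 15 → P
  i= 2: O-Y = 16 → Q
  i= 3: U-Q =  4 → E
  i= 4: T-O =  5 → F
  i= 5: M-G =  6 → G
  i= 6: A-L = 15 → P
  i= 7: N-X = 16 → Q
  i= 8: S-O =  4 → E
  i= 9: P-K =  5 → F
  i=10: K-E =  6 → G
  i=11: H-S = 15 → P
  i=12: S-C = 16 → Q
  i=13: L-H =  4 → E
  i=14: L-G =  5 → F
  i=15: U-O =  6 → G
  i=16: T-E = 15 → P
  i=17: U-E = 16 → Q
  shifts repeat with period 5: GPQEF

GPQEF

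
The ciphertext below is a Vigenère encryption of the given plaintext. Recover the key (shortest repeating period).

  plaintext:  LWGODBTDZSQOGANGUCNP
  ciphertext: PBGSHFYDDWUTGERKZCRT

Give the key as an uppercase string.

EFAEE

  i= 0: P-L =  4 → E
  i= 1: B-W =  5 → F
  i= 2: G-G =  0 → A
  i= 3: S-O =  4 → E
  i= 4: H-D =  4 → E
  i= 5: F-B =  4 → E
  i= 6: Y-T =  5 → F
  i= 7: D-D =  0 → A
  i= 8: D-Z =  4 → E
  i= 9: W-S =  4 → E
  i=10: U-Q =  4 → E
  i=11: T-O =  5 → F
  i=12: G-G =  0 → A
  i=13: E-A =  4 → E
  i=14: R-N =  4 → E
  i=15: K-G =  4 → E
  i=16: Z-U =  5 → F
  i=17: C-C =  0 → A
  i=18: R-N =  4 → E
  i=19: T-P =  4 → E
  shifts repeat with period 5: EFAEE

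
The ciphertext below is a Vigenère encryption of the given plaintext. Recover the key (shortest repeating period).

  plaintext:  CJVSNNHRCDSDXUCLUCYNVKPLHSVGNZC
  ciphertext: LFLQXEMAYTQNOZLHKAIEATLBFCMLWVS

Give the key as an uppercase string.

JWQYKRF

  i= 0: L-C =  9 → J
  i= 1: F-J = 22 → W
  i= 2: L-V = 16 → Q
  i= 3: Q-S = 24 → Y
  i= 4: X-N = 10 → K
  i= 5: E-N = 17 → R
  i= 6: M-H =  5 → F
  i= 7: A-R =  9 → J
  i= 8: Y-C = 22 → W
  i= 9: T-D = 16 → Q
  i=10: Q-S = 24 → Y
  i=11: N-D = 10 → K
  i=12: O-X = 17 → R
  i=13: Z-U =  5 → F
  i=14: L-C =  9 → J
  i=15: H-L = 22 → W
  i=16: K-U = 16 → Q
  i=17: A-C = 24 → Y
  i=18: I-Y = 10 → K
  i=19: E-N = 17 → R
  i=20: A-V =  5 → F
  i=21: T-K =  9 → J
  i=22: L-P = 22 → W
  i=23: B-L = 16 → Q
  i=24: F-H = 24 → Y
  i=25: C-S = 10 → K
  i=26: M-V = 17 → R
  i=27: L-G =  5 → F
  i=28: W-N =  9 → J
  i=29: V-Z = 22 → W
  i=30: S-C = 16 → Q
  shifts repeat with period 7: JWQYKRF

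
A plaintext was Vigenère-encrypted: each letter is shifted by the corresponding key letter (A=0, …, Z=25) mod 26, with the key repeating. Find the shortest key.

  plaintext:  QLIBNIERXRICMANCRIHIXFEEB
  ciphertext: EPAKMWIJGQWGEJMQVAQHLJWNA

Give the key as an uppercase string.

  i= 0: E-Q = 14 → O
  i= 1: P-L =  4 → E
  i= 2: A-I = 18 → S
  i= 3: K-B =  9 → J
  i= 4: M-N = 25 → Z
  i= 5: W-I = 14 → O
  i= 6: I-E =  4 → E
  i= 7: J-R = 18 → S
  i= 8: G-X =  9 → J
  i= 9: Q-R = 25 → Z
  i=10: W-I = 14 → O
  i=11: G-C =  4 → E
  i=12: E-M = 18 → S
  i=13: J-A =  9 → J
  i=14: M-N = 25 → Z
  i=15: Q-C = 14 → O
  i=16: V-R =  4 → E
  i=17: A-I = 18 → S
  i=18: Q-H =  9 → J
  i=19: H-I = 25 → Z
  i=20: L-X = 14 → O
  i=21: J-F =  4 → E
  i=22: W-E = 18 → S
  i=23: N-E =  9 → J
  i=24: A-B = 25 → Z
  shifts repeat with period 5: OESJZ

OESJZ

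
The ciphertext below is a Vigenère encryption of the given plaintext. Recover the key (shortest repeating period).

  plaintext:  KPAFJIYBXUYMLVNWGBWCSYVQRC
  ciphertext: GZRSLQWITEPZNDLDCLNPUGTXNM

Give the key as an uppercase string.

WKRNCIYH

  i= 0: G-K = 22 → W
  i= 1: Z-P = 10 → K
  i= 2: R-A = 17 → R
  i= 3: S-F = 13 → N
  i= 4: L-J =  2 → C
  i= 5: Q-I =  8 → I
  i= 6: W-Y = 24 → Y
  i= 7: I-B =  7 → H
  i= 8: T-X = 22 → W
  i= 9: E-U = 10 → K
  i=10: P-Y = 17 → R
  i=11: Z-M = 13 → N
  i=12: N-L =  2 → C
  i=13: D-V =  8 → I
  i=14: L-N = 24 → Y
  i=15: D-W =  7 → H
  i=16: C-G = 22 → W
  i=17: L-B = 10 → K
  i=18: N-W = 17 → R
  i=19: P-C = 13 → N
  i=20: U-S =  2 → C
  i=21: G-Y =  8 → I
  i=22: T-V = 24 → Y
  i=23: X-Q =  7 → H
  i=24: N-R = 22 → W
  i=25: M-C = 10 → K
  shifts repeat with period 8: WKRNCIYH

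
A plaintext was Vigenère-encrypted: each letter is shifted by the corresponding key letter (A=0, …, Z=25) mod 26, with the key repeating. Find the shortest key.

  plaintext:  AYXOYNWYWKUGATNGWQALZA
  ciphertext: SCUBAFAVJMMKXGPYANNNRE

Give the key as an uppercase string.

SEXNC

  i= 0: S-A = 18 → S
  i= 1: C-Y =  4 → E
  i= 2: U-X = 23 → X
  i= 3: B-O = 13 → N
  i= 4: A-Y =  2 → C
  i= 5: F-N = 18 → S
  i= 6: A-W =  4 → E
  i= 7: V-Y = 23 → X
  i= 8: J-W = 13 → N
  i= 9: M-K =  2 → C
  i=10: M-U = 18 → S
  i=11: K-G =  4 → E
  i=12: X-A = 23 → X
  i=13: G-T = 13 → N
  i=14: P-N =  2 → C
  i=15: Y-G = 18 → S
  i=16: A-W =  4 → E
  i=17: N-Q = 23 → X
  i=18: N-A = 13 → N
  i=19: N-L =  2 → C
  i=20: R-Z = 18 → S
  i=21: E-A =  4 → E
  shifts repeat with period 5: SEXNC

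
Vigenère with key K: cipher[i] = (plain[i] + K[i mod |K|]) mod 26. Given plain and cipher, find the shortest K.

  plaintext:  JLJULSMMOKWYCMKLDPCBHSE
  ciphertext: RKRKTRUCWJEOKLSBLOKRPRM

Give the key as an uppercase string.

IZIQ

  i= 0: R-J =  8 → I
  i= 1: K-L = 25 → Z
  i= 2: R-J =  8 → I
  i= 3: K-U = 16 → Q
  i= 4: T-L =  8 → I
  i= 5: R-S = 25 → Z
  i= 6: U-M =  8 → I
  i= 7: C-M = 16 → Q
  i= 8: W-O =  8 → I
  i= 9: J-K = 25 → Z
  i=10: E-W =  8 → I
  i=11: O-Y = 16 → Q
  i=12: K-C =  8 → I
  i=13: L-M = 25 → Z
  i=14: S-K =  8 → I
  i=15: B-L = 16 → Q
  i=16: L-D =  8 → I
  i=17: O-P = 25 → Z
  i=18: K-C =  8 → I
  i=19: R-B = 16 → Q
  i=20: P-H =  8 → I
  i=21: R-S = 25 → Z
  i=22: M-E =  8 → I
  shifts repeat with period 4: IZIQ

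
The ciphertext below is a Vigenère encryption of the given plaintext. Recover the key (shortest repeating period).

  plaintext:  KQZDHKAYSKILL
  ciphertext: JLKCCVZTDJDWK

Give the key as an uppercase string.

ZVL

  i= 0: J-K = 25 → Z
  i= 1: L-Q = 21 → V
  i= 2: K-Z = 11 → L
  i= 3: C-D = 25 → Z
  i= 4: C-H = 21 → V
  i= 5: V-K = 11 → L
  i= 6: Z-A = 25 → Z
  i= 7: T-Y = 21 → V
  i= 8: D-S = 11 → L
  i= 9: J-K = 25 → Z
  i=10: D-I = 21 → V
  i=11: W-L = 11 → L
  i=12: K-L = 25 → Z
  shifts repeat with period 3: ZVL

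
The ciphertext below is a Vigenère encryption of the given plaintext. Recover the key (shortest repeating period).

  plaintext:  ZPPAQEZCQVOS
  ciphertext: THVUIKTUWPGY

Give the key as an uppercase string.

  i= 0: T-Z = 20 → U
  i= 1: H-P = 18 → S
  i= 2: V-P =  6 → G
  i= 3: U-A = 20 → U
  i= 4: I-Q = 18 → S
  i= 5: K-E =  6 → G
  i= 6: T-Z = 20 → U
  i= 7: U-C = 18 → S
  i= 8: W-Q =  6 → G
  i= 9: P-V = 20 → U
  i=10: G-O = 18 → S
  i=11: Y-S =  6 → G
  shifts repeat with period 3: USG

USG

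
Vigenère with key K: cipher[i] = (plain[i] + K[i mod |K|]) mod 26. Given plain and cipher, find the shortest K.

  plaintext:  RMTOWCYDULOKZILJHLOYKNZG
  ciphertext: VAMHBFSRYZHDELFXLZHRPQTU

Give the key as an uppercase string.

EOTTFDUO

  i= 0: V-R =  4 → E
  i= 1: A-M = 14 → O
  i= 2: M-T = 19 → T
  i= 3: H-O = 19 → T
  i= 4: B-W =  5 → F
  i= 5: F-C =  3 → D
  i= 6: S-Y = 20 → U
  i= 7: R-D = 14 → O
  i= 8: Y-U =  4 → E
  i= 9: Z-L = 14 → O
  i=10: H-O = 19 → T
  i=11: D-K = 19 → T
  i=12: E-Z =  5 → F
  i=13: L-I =  3 → D
  i=14: F-L = 20 → U
  i=15: X-J = 14 → O
  i=16: L-H =  4 → E
  i=17: Z-L = 14 → O
  i=18: H-O = 19 → T
  i=19: R-Y = 19 → T
  i=20: P-K =  5 → F
  i=21: Q-N =  3 → D
  i=22: T-Z = 20 → U
  i=23: U-G = 14 → O
  shifts repeat with period 8: EOTTFDUO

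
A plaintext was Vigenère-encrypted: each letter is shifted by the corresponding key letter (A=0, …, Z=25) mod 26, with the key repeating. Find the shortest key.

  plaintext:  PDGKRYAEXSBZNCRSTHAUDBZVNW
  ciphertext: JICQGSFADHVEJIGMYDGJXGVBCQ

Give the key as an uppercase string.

  i= 0: J-P = 20 → U
  i= 1: I-D =  5 → F
  i= 2: C-G = 22 → W
  i= 3: Q-K =  6 → G
  i= 4: G-R = 15 → P
  i= 5: S-Y = 20 → U
  i= 6: F-A =  5 → F
  i= 7: A-E = 22 → W
  i= 8: D-X =  6 → G
  i= 9: H-S = 15 → P
  i=10: V-B = 20 → U
  i=11: E-Z =  5 → F
  i=12: J-N = 22 → W
  i=13: I-C =  6 → G
  i=14: G-R = 15 → P
  i=15: M-S = 20 → U
  i=16: Y-T =  5 → F
  i=17: D-H = 22 → W
  i=18: G-A =  6 → G
  i=19: J-U = 15 → P
  i=20: X-D = 20 → U
  i=21: G-B =  5 → F
  i=22: V-Z = 22 → W
  i=23: B-V =  6 → G
  i=24: C-N = 15 → P
  i=25: Q-W = 20 → U
  shifts repeat with period 5: UFWGP

UFWGP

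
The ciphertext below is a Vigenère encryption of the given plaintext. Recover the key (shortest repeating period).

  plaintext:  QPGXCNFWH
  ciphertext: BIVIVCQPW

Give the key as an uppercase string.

LTP

  i= 0: B-Q = 11 → L
  i= 1: I-P = 19 → T
  i= 2: V-G = 15 → P
  i= 3: I-X = 11 → L
  i= 4: V-C = 19 → T
  i= 5: C-N = 15 → P
  i= 6: Q-F = 11 → L
  i= 7: P-W = 19 → T
  i= 8: W-H = 15 → P
  shifts repeat with period 3: LTP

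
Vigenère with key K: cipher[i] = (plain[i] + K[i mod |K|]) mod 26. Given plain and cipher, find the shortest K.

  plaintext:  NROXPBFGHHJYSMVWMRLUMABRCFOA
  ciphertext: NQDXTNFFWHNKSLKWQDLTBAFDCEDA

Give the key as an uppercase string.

AZPAEM

  i= 0: N-N =  0 → A
  i= 1: Q-R = 25 → Z
  i= 2: D-O = 15 → P
  i= 3: X-X =  0 → A
  i= 4: T-P =  4 → E
  i= 5: N-B = 12 → M
  i= 6: F-F =  0 → A
  i= 7: F-G = 25 → Z
  i= 8: W-H = 15 → P
  i= 9: H-H =  0 → A
  i=10: N-J =  4 → E
  i=11: K-Y = 12 → M
  i=12: S-S =  0 → A
  i=13: L-M = 25 → Z
  i=14: K-V = 15 → P
  i=15: W-W =  0 → A
  i=16: Q-M =  4 → E
  i=17: D-R = 12 → M
  i=18: L-L =  0 → A
  i=19: T-U = 25 → Z
  i=20: B-M = 15 → P
  i=21: A-A =  0 → A
  i=22: F-B =  4 → E
  i=23: D-R = 12 → M
  i=24: C-C =  0 → A
  i=25: E-F = 25 → Z
  i=26: D-O = 15 → P
  i=27: A-A =  0 → A
  shifts repeat with period 6: AZPAEM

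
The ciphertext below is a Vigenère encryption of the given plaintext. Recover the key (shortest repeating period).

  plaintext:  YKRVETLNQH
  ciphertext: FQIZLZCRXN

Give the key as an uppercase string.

  i= 0: F-Y =  7 → H
  i= 1: Q-K =  6 → G
  i= 2: I-R = 17 → R
  i= 3: Z-V =  4 → E
  i= 4: L-E =  7 → H
  i= 5: Z-T =  6 → G
  i= 6: C-L = 17 → R
  i= 7: R-N =  4 → E
  i= 8: X-Q =  7 → H
  i= 9: N-H =  6 → G
  shifts repeat with period 4: HGRE

HGRE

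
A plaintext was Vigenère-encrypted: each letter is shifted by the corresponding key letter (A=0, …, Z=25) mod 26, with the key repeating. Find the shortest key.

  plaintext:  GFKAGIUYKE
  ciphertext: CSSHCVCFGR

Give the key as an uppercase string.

WNIH

  i= 0: C-G = 22 → W
  i= 1: S-F = 13 → N
  i= 2: S-K =  8 → I
  i= 3: H-A =  7 → H
  i= 4: C-G = 22 → W
  i= 5: V-I = 13 → N
  i= 6: C-U =  8 → I
  i= 7: F-Y =  7 → H
  i= 8: G-K = 22 → W
  i= 9: R-E = 13 → N
  shifts repeat with period 4: WNIH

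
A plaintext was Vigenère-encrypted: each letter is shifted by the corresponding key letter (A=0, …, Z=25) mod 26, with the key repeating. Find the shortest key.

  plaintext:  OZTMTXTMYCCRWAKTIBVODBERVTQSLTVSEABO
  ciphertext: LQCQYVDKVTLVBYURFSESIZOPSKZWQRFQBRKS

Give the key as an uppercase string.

XRJEFYKY

  i= 0: L-O = 23 → X
  i= 1: Q-Z = 17 → R
  i= 2: C-T =  9 → J
  i= 3: Q-M =  4 → E
  i= 4: Y-T =  5 → F
  i= 5: V-X = 24 → Y
  i= 6: D-T = 10 → K
  i= 7: K-M = 24 → Y
  i= 8: V-Y = 23 → X
  i= 9: T-C = 17 → R
  i=10: L-C =  9 → J
  i=11: V-R =  4 → E
  i=12: B-W =  5 → F
  i=13: Y-A = 24 → Y
  i=14: U-K = 10 → K
  i=15: R-T = 24 → Y
  i=16: F-I = 23 → X
  i=17: S-B = 17 → R
  i=18: E-V =  9 → J
  i=19: S-O =  4 → E
  i=20: I-D =  5 → F
  i=21: Z-B = 24 → Y
  i=22: O-E = 10 → K
  i=23: P-R = 24 → Y
  i=24: S-V = 23 → X
  i=25: K-T = 17 → R
  i=26: Z-Q =  9 → J
  i=27: W-S =  4 → E
  i=28: Q-L =  5 → F
  i=29: R-T = 24 → Y
  i=30: F-V = 10 → K
  i=31: Q-S = 24 → Y
  i=32: B-E = 23 → X
  i=33: R-A = 17 → R
  i=34: K-B =  9 → J
  i=35: S-O =  4 → E
  shifts repeat with period 8: XRJEFYKY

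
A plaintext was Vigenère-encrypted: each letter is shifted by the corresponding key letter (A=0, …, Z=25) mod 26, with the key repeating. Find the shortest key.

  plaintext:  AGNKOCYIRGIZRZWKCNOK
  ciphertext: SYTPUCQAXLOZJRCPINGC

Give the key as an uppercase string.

  i= 0: S-A = 18 → S
  i= 1: Y-G = 18 → S
  i= 2: T-N =  6 → G
  i= 3: P-K =  5 → F
  i= 4: U-O =  6 → G
  i= 5: C-C =  0 → A
  i= 6: Q-Y = 18 → S
  i= 7: A-I = 18 → S
  i= 8: X-R =  6 → G
  i= 9: L-G =  5 → F
  i=10: O-I =  6 → G
  i=11: Z-Z =  0 → A
  i=12: J-R = 18 → S
  i=13: R-Z = 18 → S
  i=14: C-W =  6 → G
  i=15: P-K =  5 → F
  i=16: I-C =  6 → G
  i=17: N-N =  0 → A
  i=18: G-O = 18 → S
  i=19: C-K = 18 → S
  shifts repeat with period 6: SSGFGA

SSGFGA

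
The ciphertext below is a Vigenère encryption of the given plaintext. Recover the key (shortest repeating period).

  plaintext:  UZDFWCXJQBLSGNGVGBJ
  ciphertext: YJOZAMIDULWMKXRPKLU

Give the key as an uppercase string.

EKLU

  i= 0: Y-U =  4 → E
  i= 1: J-Z = 10 → K
  i= 2: O-D = 11 → L
  i= 3: Z-F = 20 → U
  i= 4: A-W =  4 → E
  i= 5: M-C = 10 → K
  i= 6: I-X = 11 → L
  i= 7: D-J = 20 → U
  i= 8: U-Q =  4 → E
  i= 9: L-B = 10 → K
  i=10: W-L = 11 → L
  i=11: M-S = 20 → U
  i=12: K-G =  4 → E
  i=13: X-N = 10 → K
  i=14: R-G = 11 → L
  i=15: P-V = 20 → U
  i=16: K-G =  4 → E
  i=17: L-B = 10 → K
  i=18: U-J = 11 → L
  shifts repeat with period 4: EKLU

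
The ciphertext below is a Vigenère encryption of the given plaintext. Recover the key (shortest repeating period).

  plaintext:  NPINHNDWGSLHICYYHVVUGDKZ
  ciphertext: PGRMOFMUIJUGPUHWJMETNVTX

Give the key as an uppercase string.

  i= 0: P-N =  2 → C
  i= 1: G-P = 17 → R
  i= 2: R-I =  9 → J
  i= 3: M-N = 25 → Z
  i= 4: O-H =  7 → H
  i= 5: F-N = 18 → S
  i= 6: M-D =  9 → J
  i= 7: U-W = 24 → Y
  i= 8: I-G =  2 → C
  i= 9: J-S = 17 → R
  i=10: U-L =  9 → J
  i=11: G-H = 25 → Z
  i=12: P-I =  7 → H
  i=13: U-C = 18 → S
  i=14: H-Y =  9 → J
  i=15: W-Y = 24 → Y
  i=16: J-H =  2 → C
  i=17: M-V = 17 → R
  i=18: E-V =  9 → J
  i=19: T-U = 25 → Z
  i=20: N-G =  7 → H
  i=21: V-D = 18 → S
  i=22: T-K =  9 → J
  i=23: X-Z = 24 → Y
  shifts repeat with period 8: CRJZHSJY

CRJZHSJY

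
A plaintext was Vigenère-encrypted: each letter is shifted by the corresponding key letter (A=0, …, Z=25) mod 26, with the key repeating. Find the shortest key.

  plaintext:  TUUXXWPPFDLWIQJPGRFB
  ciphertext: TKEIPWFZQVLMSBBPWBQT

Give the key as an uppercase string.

AQKLS

  i= 0: T-T =  0 → A
  i= 1: K-U = 16 → Q
  i= 2: E-U = 10 → K
  i= 3: I-X = 11 → L
  i= 4: P-X = 18 → S
  i= 5: W-W =  0 → A
  i= 6: F-P = 16 → Q
  i= 7: Z-P = 10 → K
  i= 8: Q-F = 11 → L
  i= 9: V-D = 18 → S
  i=10: L-L =  0 → A
  i=11: M-W = 16 → Q
  i=12: S-I = 10 → K
  i=13: B-Q = 11 → L
  i=14: B-J = 18 → S
  i=15: P-P =  0 → A
  i=16: W-G = 16 → Q
  i=17: B-R = 10 → K
  i=18: Q-F = 11 → L
  i=19: T-B = 18 → S
  shifts repeat with period 5: AQKLS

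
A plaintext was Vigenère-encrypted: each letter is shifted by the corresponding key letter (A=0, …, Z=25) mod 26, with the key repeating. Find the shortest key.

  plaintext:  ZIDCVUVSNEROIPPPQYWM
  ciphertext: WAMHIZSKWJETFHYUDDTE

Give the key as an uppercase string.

XSJFNF

  i= 0: W-Z = 23 → X
  i= 1: A-I = 18 → S
  i= 2: M-D =  9 → J
  i= 3: H-C =  5 → F
  i= 4: I-V = 13 → N
  i= 5: Z-U =  5 → F
  i= 6: S-V = 23 → X
  i= 7: K-S = 18 → S
  i= 8: W-N =  9 → J
  i= 9: J-E =  5 → F
  i=10: E-R = 13 → N
  i=11: T-O =  5 → F
  i=12: F-I = 23 → X
  i=13: H-P = 18 → S
  i=14: Y-P =  9 → J
  i=15: U-P =  5 → F
  i=16: D-Q = 13 → N
  i=17: D-Y =  5 → F
  i=18: T-W = 23 → X
  i=19: E-M = 18 → S
  shifts repeat with period 6: XSJFNF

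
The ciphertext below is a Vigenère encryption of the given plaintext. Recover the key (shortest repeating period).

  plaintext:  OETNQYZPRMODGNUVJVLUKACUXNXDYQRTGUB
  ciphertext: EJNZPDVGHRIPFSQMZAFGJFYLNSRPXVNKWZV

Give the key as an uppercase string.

  i= 0: E-O = 16 → Q
  i= 1: J-E =  5 → F
  i= 2: N-T = 20 → U
  i= 3: Z-N = 12 → M
  i= 4: P-Q = 25 → Z
  i= 5: D-Y =  5 → F
  i= 6: V-Z = 22 → W
  i= 7: G-P = 17 → R
  i= 8: H-R = 16 → Q
  i= 9: R-M =  5 → F
  i=10: I-O = 20 → U
  i=11: P-D = 12 → M
  i=12: F-G = 25 → Z
  i=13: S-N =  5 → F
  i=14: Q-U = 22 → W
  i=15: M-V = 17 → R
  i=16: Z-J = 16 → Q
  i=17: A-V =  5 → F
  i=18: F-L = 20 → U
  i=19: G-U = 12 → M
  i=20: J-K = 25 → Z
  i=21: F-A =  5 → F
  i=22: Y-C = 22 → W
  i=23: L-U = 17 → R
  i=24: N-X = 16 → Q
  i=25: S-N =  5 → F
  i=26: R-X = 20 → U
  i=27: P-D = 12 → M
  i=28: X-Y = 25 → Z
  i=29: V-Q =  5 → F
  i=30: N-R = 22 → W
  i=31: K-T = 17 → R
  i=32: W-G = 16 → Q
  i=33: Z-U =  5 → F
  i=34: V-B = 20 → U
  shifts repeat with period 8: QFUMZFWR

QFUMZFWR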